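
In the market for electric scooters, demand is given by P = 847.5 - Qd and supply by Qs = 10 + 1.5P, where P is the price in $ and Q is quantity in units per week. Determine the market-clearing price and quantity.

P* = 335, Q* = 512.5

In direct form, Qd = 847.5 - P.
At equilibrium Qd = Qs, so 847.5 - P = 10 + 1.5P; collecting terms, 837.5 = 2.5P and P* = 335.
Substitute back: Q* = 847.5 - 335 = 512.5.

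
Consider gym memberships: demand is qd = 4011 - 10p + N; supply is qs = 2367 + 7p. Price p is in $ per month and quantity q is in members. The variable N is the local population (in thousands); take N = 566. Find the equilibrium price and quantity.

With N = 566, demand is qd = 4577 - 10p.
Set qd = qs: 4577 - 10p = 2367 + 7p, so 2210 = 17p and p* = 130.
Substitute back: q* = 4577 - 10(130) = 3277.

p* = 130, q* = 3277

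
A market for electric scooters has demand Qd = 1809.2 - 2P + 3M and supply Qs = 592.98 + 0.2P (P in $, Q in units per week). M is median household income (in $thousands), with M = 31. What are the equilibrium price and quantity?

P* = 595.1, Q* = 712

With M = 31, demand is Qd = 1902.2 - 2P.
The market clears where 1902.2 - 2P = 592.98 + 0.2P. Rearranging, 2.2P = 1309.22, hence P* = 595.1.
Plugging P* into demand: Q* = 1902.2 - 2(595.1) = 712.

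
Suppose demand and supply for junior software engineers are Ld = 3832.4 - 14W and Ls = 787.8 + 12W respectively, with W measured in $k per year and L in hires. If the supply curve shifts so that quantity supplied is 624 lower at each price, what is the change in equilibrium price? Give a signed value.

Set Ld = Ls: 3832.4 - 14W = 787.8 + 12W, so 3044.6 = 26W and W* = 117.1.
Then L* = 3832.4 - 14(117.1) = 2193.
After the shift, supply is Ls = 163.8 + 12W.
New equilibrium: 3668.6 = 26W, so W = 141.1 and L = 1857.
ΔW = 141.1 - 117.1 = 24.

ΔW = 24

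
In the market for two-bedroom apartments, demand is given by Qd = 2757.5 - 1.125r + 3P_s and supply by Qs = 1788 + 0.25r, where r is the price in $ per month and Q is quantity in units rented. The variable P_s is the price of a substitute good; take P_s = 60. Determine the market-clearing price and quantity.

With P_s = 60, demand is Qd = 2937.5 - 1.125r.
The market clears where 2937.5 - 1.125r = 1788 + 0.25r. Rearranging, 1.375r = 1149.5, hence r* = 836.
Then Q* = 2937.5 - 1.125(836) = 1997.

r* = 836, Q* = 1997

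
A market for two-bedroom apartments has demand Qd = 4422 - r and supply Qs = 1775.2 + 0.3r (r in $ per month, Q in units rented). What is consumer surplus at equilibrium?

Consumer surplus = 2846498

The market clears where 4422 - r = 1775.2 + 0.3r. Rearranging, 1.3r = 2646.8, hence r* = 2036.
Then Q* = 4422 - 2036 = 2386.
Demand choke price (Qd = 0): r = 4422. Consumer surplus = ½ × (4422 - 2036) × 2386 = 2846498.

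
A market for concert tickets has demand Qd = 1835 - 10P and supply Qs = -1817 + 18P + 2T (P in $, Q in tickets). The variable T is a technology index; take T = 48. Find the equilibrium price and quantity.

With T = 48, supply is Qs = -1721 + 18P.
Equating demand and supply, 1835 - 10P = -1721 + 18P gives 28P = 3556, so P* = 127.
Then Q* = 1835 - 10(127) = 565.

P* = 127, Q* = 565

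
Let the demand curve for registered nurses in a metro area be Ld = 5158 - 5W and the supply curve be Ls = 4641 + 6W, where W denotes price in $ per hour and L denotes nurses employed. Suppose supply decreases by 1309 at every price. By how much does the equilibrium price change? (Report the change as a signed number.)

The market clears where 5158 - 5W = 4641 + 6W. Rearranging, 11W = 517, hence W* = 47.
Plugging W* into demand: L* = 5158 - 5(47) = 4923.
After the shift, supply is Ls = 3332 + 6W.
The new intersection has 1826 = 11W, i.e. W = 166, L = 4328.
ΔW = 166 - 47 = 119.

ΔW = 119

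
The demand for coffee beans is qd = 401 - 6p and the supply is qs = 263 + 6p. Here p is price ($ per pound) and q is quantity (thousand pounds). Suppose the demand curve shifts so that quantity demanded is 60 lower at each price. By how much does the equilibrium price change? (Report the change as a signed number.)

Set qd = qs: 401 - 6p = 263 + 6p, so 138 = 12p and p* = 11.5.
Substitute back: q* = 401 - 6(11.5) = 332.
After the shift, demand is qd = 341 - 6p.
New equilibrium: 78 = 12p, so p = 6.5 and q = 302.
Δp = 6.5 - 11.5 = -5.

Δp = -5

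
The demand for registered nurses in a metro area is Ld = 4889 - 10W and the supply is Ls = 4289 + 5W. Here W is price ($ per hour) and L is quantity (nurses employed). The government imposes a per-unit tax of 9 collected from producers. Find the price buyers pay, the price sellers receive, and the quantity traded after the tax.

The tax drives a wedge W_b - W_s = 9. Substituting W_s = W_b - 9 into supply: Ls = 4244 + 5W_b.
Equate demand and the shifted supply: 4889 - 10W_b = 4244 + 5W_b, giving 15W_b = 645, so W_b = 43.
So W_s = 34 and the quantity traded is L = 4889 - 10(43) = 4459.

W_b = 43, W_s = 34, L = 4459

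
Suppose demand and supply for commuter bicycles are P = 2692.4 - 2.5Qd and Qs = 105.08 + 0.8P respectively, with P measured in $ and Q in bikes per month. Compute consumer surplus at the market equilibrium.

Consumer surplus = 708761.25

In direct form, Qd = 1076.96 - 0.4P.
Set Qd = Qs: 1076.96 - 0.4P = 105.08 + 0.8P, so 971.88 = 1.2P and P* = 809.9.
From the demand curve, Q* = 1076.96 - 0.4(809.9) = 753.
Demand choke price (Qd = 0): P = 1076.96/0.4 = 2692.4. Consumer surplus = ½ × (2692.4 - 809.9) × 753 = 708761.25.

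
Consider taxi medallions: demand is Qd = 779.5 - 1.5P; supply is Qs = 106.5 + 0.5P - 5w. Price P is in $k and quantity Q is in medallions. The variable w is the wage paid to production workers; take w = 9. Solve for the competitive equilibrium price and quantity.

With w = 9, supply is Qs = 61.5 + 0.5P.
Set Qd = Qs: 779.5 - 1.5P = 61.5 + 0.5P, so 718 = 2P and P* = 359.
Then Q* = 779.5 - 1.5(359) = 241.

P* = 359, Q* = 241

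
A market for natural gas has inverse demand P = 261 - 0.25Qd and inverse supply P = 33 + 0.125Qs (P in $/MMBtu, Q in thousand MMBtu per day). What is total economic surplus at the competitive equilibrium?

Inverting to quantity form: Qd = 1044 - 4P and Qs = -264 + 8P.
Equating demand and supply, 1044 - 4P = -264 + 8P gives 12P = 1308, so P* = 109.
Plugging P* into demand: Q* = 1044 - 4(109) = 608.
Demand choke price = 261; supply choke price = 33. CS = ½(261 - 109)(608) = 46208; PS = ½(109 - 33)(608) = 23104. Total surplus = 69312.

Total surplus = 69312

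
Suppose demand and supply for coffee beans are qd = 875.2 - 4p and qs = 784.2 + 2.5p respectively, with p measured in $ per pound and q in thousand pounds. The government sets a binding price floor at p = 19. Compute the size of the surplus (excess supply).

With p fixed at 19, quantity demanded is 799.2 and quantity supplied is 831.7.
Surplus = qs - qd = 831.7 - 799.2 = 32.5.

Surplus = 32.5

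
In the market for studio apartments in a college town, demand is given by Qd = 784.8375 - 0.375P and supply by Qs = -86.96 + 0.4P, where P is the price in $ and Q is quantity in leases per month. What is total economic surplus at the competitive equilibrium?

Total surplus = 340403.25

Equating demand and supply, 784.8375 - 0.375P = -86.96 + 0.4P gives 0.775P = 871.7975, so P* = 1124.9.
Plugging P* into demand: Q* = 784.8375 - 0.375(1124.9) = 363.
Demand choke price = 2092.9; supply choke price = 217.4. CS = ½(2092.9 - 1124.9)(363) = 175692; PS = ½(1124.9 - 217.4)(363) = 164711.25. Total surplus = 340403.25.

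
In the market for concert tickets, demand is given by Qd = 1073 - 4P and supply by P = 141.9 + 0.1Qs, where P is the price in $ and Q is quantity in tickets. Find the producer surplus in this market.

Inverting to quantity form: Qs = -1419 + 10P.
The market clears where 1073 - 4P = -1419 + 10P. Rearranging, 14P = 2492, hence P* = 178.
Plugging P* into demand: Q* = 1073 - 4(178) = 361.
Supply choke price (Qs = 0): P = 141.9. Producer surplus = ½ × (178 - 141.9) × 361 = 6516.05.

Producer surplus = 6516.05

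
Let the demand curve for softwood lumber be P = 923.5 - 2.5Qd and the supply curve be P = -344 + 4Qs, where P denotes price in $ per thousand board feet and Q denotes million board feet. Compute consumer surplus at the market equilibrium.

Consumer surplus = 47531.25

Rewriting in direct form: Qd = 369.4 - 0.4P and Qs = 86 + 0.25P.
At equilibrium Qd = Qs, so 369.4 - 0.4P = 86 + 0.25P; collecting terms, 283.4 = 0.65P and P* = 436.
Plugging P* into demand: Q* = 369.4 - 0.4(436) = 195.
Demand choke price (Qd = 0): P = 369.4/0.4 = 923.5. Consumer surplus = ½ × (923.5 - 436) × 195 = 47531.25.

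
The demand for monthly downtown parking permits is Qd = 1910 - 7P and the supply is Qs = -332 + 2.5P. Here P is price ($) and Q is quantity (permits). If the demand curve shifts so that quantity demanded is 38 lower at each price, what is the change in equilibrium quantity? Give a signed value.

ΔQ = -10

Equating demand and supply, 1910 - 7P = -332 + 2.5P gives 9.5P = 2242, so P* = 236.
From the demand curve, Q* = 1910 - 7(236) = 258.
After the shift, demand is Qd = 1872 - 7P.
The new intersection has 2204 = 9.5P, i.e. P = 232, Q = 248.
ΔQ = 248 - 258 = -10.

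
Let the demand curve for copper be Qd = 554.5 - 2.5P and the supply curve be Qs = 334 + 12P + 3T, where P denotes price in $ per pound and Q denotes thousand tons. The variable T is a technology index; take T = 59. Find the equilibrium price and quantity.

P* = 3, Q* = 547

With T = 59, supply is Qs = 511 + 12P.
At equilibrium Qd = Qs, so 554.5 - 2.5P = 511 + 12P; collecting terms, 43.5 = 14.5P and P* = 3.
Substitute back: Q* = 554.5 - 2.5(3) = 547.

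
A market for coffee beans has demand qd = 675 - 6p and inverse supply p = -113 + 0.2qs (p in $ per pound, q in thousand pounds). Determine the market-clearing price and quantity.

p* = 10, q* = 615

Inverting to quantity form: qs = 565 + 5p.
At equilibrium qd = qs, so 675 - 6p = 565 + 5p; collecting terms, 110 = 11p and p* = 10.
Plugging p* into demand: q* = 675 - 6(10) = 615.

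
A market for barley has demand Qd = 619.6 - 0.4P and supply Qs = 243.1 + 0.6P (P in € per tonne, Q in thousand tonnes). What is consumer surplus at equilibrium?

Set Qd = Qs: 619.6 - 0.4P = 243.1 + 0.6P, so 376.5 = P and P* = 376.5.
Plugging P* into demand: Q* = 619.6 - 0.4(376.5) = 469.
Demand choke price (Qd = 0): P = 619.6/0.4 = 1549. Consumer surplus = ½ × (1549 - 376.5) × 469 = 274951.25.

Consumer surplus = 274951.25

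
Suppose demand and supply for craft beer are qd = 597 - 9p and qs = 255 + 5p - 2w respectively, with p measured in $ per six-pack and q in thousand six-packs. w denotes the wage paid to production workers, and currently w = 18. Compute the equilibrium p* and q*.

p* = 27, q* = 354

With w = 18, supply is qs = 219 + 5p.
Equating demand and supply, 597 - 9p = 219 + 5p gives 14p = 378, so p* = 27.
Then q* = 597 - 9(27) = 354.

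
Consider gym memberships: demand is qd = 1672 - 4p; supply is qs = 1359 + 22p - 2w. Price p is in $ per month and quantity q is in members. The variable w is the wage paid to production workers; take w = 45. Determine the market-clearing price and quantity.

With w = 45, supply is qs = 1269 + 22p.
At equilibrium qd = qs, so 1672 - 4p = 1269 + 22p; collecting terms, 403 = 26p and p* = 15.5.
Plugging p* into demand: q* = 1672 - 4(15.5) = 1610.

p* = 15.5, q* = 1610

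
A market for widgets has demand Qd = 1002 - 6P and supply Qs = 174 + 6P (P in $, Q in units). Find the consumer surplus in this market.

Consumer surplus = 28812

The market clears where 1002 - 6P = 174 + 6P. Rearranging, 12P = 828, hence P* = 69.
Plugging P* into demand: Q* = 1002 - 6(69) = 588.
Demand choke price (Qd = 0): P = 1002/6 = 167. Consumer surplus = ½ × (167 - 69) × 588 = 28812.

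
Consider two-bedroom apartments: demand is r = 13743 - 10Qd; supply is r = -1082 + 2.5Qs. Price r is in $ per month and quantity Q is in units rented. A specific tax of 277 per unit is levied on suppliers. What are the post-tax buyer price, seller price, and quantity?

Rewriting in direct form: Qd = 1374.3 - 0.1r and Qs = 432.8 + 0.4r.
The tax drives a wedge r_b - r_s = 277. Substituting r_s = r_b - 277 into supply: Qs = 322 + 0.4r_b.
Equate demand and the shifted supply: 1374.3 - 0.1r_b = 322 + 0.4r_b, giving 0.5r_b = 1052.3, so r_b = 2104.6.
So r_s = 1827.6 and the quantity traded is Q = 1374.3 - 0.1(2104.6) = 1163.84.

r_b = 2104.6, r_s = 1827.6, Q = 1163.84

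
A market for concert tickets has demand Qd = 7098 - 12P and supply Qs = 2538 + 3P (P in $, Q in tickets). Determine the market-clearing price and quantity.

P* = 304, Q* = 3450

The market clears where 7098 - 12P = 2538 + 3P. Rearranging, 15P = 4560, hence P* = 304.
Plugging P* into demand: Q* = 7098 - 12(304) = 3450.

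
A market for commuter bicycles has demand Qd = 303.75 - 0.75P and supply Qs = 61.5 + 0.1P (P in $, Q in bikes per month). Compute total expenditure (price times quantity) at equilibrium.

Total expenditure = 25650

Equating demand and supply, 303.75 - 0.75P = 61.5 + 0.1P gives 0.85P = 242.25, so P* = 285.
Substitute back: Q* = 303.75 - 0.75(285) = 90.
Total expenditure = P* × Q* = 285 × 90 = 25650.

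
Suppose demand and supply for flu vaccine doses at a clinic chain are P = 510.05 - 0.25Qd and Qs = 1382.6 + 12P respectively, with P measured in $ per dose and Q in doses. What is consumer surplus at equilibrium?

In direct form, Qd = 2040.2 - 4P.
The market clears where 2040.2 - 4P = 1382.6 + 12P. Rearranging, 16P = 657.6, hence P* = 41.1.
From the demand curve, Q* = 2040.2 - 4(41.1) = 1875.8.
Demand choke price (Qd = 0): P = 2040.2/4 = 510.05. Consumer surplus = ½ × (510.05 - 41.1) × 1875.8 = 439828.205.

Consumer surplus = 439828.205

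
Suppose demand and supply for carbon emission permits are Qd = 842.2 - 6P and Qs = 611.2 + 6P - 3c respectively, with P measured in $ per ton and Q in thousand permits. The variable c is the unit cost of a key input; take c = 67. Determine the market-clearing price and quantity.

P* = 36, Q* = 626.2

With c = 67, supply is Qs = 410.2 + 6P.
The market clears where 842.2 - 6P = 410.2 + 6P. Rearranging, 12P = 432, hence P* = 36.
Then Q* = 842.2 - 6(36) = 626.2.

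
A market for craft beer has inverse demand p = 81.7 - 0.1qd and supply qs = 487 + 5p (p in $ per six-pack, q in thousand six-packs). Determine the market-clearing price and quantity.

Rewriting in direct form: qd = 817 - 10p.
The market clears where 817 - 10p = 487 + 5p. Rearranging, 15p = 330, hence p* = 22.
Substitute back: q* = 817 - 10(22) = 597.

p* = 22, q* = 597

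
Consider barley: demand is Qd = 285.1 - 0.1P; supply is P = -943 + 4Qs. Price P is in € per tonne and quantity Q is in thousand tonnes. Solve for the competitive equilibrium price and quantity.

Rewriting in direct form: Qs = 235.75 + 0.25P.
Set Qd = Qs: 285.1 - 0.1P = 235.75 + 0.25P, so 49.35 = 0.35P and P* = 141.
Then Q* = 285.1 - 0.1(141) = 271.

P* = 141, Q* = 271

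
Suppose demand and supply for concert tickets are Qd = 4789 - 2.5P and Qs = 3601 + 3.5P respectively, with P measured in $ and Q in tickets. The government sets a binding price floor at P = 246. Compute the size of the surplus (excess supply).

Evaluating both curves at the floor price 246 gives Qd = 4174, Qs = 4462.
Surplus = Qs - Qd = 4462 - 4174 = 288.

Surplus = 288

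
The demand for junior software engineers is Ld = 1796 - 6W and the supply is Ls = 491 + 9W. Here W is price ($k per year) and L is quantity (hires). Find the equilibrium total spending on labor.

Total spending on labor = 110838

Equating demand and supply, 1796 - 6W = 491 + 9W gives 15W = 1305, so W* = 87.
Plugging W* into demand: L* = 1796 - 6(87) = 1274.
Total spending on labor = W* × L* = 87 × 1274 = 110838.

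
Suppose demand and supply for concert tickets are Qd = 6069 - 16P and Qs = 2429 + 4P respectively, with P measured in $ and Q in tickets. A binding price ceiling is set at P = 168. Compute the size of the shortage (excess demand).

Evaluating both curves at the ceiling price 168 gives Qd = 3381, Qs = 3101.
Shortage = Qd - Qs = 3381 - 3101 = 280.

Shortage = 280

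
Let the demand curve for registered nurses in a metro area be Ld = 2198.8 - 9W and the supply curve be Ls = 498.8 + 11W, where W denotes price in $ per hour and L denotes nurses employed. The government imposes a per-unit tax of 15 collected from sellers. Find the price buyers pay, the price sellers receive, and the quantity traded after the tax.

W_b = 93.25, W_s = 78.25, L = 1359.55

Sellers keep W_s = W_b - 15 per unit, so supply in terms of the buyer price is Ls = 333.8 + 11W_b.
Market clearing requires 2198.8 - 9W_b = 333.8 + 11W_b; hence 1865 = 20W_b and W_b = 93.25.
Then W_s = 93.25 - 15 = 78.25 and L = 2198.8 - 9(93.25) = 1359.55.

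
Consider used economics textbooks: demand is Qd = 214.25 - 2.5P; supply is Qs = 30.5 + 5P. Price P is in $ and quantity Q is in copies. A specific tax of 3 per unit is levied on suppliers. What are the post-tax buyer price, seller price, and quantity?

P_b = 26.5, P_s = 23.5, Q = 148

Suppliers keep P_s = P_b - 3 per unit, so supply in terms of the buyer price is Qs = 15.5 + 5P_b.
Equate demand and the shifted supply: 214.25 - 2.5P_b = 15.5 + 5P_b, giving 7.5P_b = 198.75, so P_b = 26.5.
So P_s = 23.5 and the quantity traded is Q = 214.25 - 2.5(26.5) = 148.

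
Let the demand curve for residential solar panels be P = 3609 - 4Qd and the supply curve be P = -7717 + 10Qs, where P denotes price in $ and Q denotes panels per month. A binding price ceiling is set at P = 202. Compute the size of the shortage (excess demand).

Inverting to quantity form: Qd = 902.25 - 0.25P and Qs = 771.7 + 0.1P.
With P fixed at 202, quantity demanded is 851.75 and quantity supplied is 791.9.
Shortage = Qd - Qs = 851.75 - 791.9 = 59.85.

Shortage = 59.85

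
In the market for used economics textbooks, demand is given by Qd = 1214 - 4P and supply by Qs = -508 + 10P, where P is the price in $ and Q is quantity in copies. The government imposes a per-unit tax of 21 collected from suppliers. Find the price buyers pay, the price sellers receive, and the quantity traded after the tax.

The tax drives a wedge P_b - P_s = 21. Substituting P_s = P_b - 21 into supply: Qs = -718 + 10P_b.
Set Qd = Qs: 1214 - 4P_b = -718 + 10P_b, so 1932 = 14P_b and P_b = 138.
Then P_s = 138 - 21 = 117 and Q = 1214 - 4(138) = 662.

P_b = 138, P_s = 117, Q = 662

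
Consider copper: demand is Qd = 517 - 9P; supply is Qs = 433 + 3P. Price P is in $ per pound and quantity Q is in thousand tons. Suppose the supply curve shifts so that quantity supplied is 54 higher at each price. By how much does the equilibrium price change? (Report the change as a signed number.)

ΔP = -4.5

The market clears where 517 - 9P = 433 + 3P. Rearranging, 12P = 84, hence P* = 7.
Substitute back: Q* = 517 - 9(7) = 454.
After the shift, supply is Qs = 487 + 3P.
Re-solving, 12P = 30 gives P = 2.5 and Q = 494.5.
ΔP = 2.5 - 7 = -4.5.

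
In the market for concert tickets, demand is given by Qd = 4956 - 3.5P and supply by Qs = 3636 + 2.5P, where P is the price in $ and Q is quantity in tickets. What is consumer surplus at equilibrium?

Consumer surplus = 2503228

Set Qd = Qs: 4956 - 3.5P = 3636 + 2.5P, so 1320 = 6P and P* = 220.
From the demand curve, Q* = 4956 - 3.5(220) = 4186.
Demand choke price (Qd = 0): P = 4956/3.5 = 1416. Consumer surplus = ½ × (1416 - 220) × 4186 = 2503228.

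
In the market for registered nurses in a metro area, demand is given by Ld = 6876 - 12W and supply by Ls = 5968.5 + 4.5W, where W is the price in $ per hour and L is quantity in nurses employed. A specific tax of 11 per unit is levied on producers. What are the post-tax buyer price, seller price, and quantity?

The tax drives a wedge W_b - W_s = 11. Substituting W_s = W_b - 11 into supply: Ls = 5919 + 4.5W_b.
Equate demand and the shifted supply: 6876 - 12W_b = 5919 + 4.5W_b, giving 16.5W_b = 957, so W_b = 58.
So W_s = 47 and the quantity traded is L = 6876 - 12(58) = 6180.

W_b = 58, W_s = 47, L = 6180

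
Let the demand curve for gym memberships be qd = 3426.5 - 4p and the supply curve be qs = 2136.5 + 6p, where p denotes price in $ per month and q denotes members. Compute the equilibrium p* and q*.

p* = 129, q* = 2910.5

Equating demand and supply, 3426.5 - 4p = 2136.5 + 6p gives 10p = 1290, so p* = 129.
Plugging p* into demand: q* = 3426.5 - 4(129) = 2910.5.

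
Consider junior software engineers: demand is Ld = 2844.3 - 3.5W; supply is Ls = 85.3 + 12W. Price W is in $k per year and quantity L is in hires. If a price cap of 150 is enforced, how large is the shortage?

Shortage = 434

With W fixed at 150, quantity demanded is 2319.3 and quantity supplied is 1885.3.
Shortage = Ld - Ls = 2319.3 - 1885.3 = 434.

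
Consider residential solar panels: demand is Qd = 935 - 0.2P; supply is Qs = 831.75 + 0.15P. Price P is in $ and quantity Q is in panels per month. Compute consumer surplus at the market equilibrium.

Consumer surplus = 1918440

Set Qd = Qs: 935 - 0.2P = 831.75 + 0.15P, so 103.25 = 0.35P and P* = 295.
Substitute back: Q* = 935 - 0.2(295) = 876.
Demand choke price (Qd = 0): P = 935/0.2 = 4675. Consumer surplus = ½ × (4675 - 295) × 876 = 1918440.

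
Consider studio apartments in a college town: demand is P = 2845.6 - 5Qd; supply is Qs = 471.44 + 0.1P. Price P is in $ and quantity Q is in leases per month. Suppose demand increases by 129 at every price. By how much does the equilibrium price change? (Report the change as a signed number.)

ΔP = 430

In direct form, Qd = 569.12 - 0.2P.
The market clears where 569.12 - 0.2P = 471.44 + 0.1P. Rearranging, 0.3P = 97.68, hence P* = 325.6.
Substitute back: Q* = 569.12 - 0.2(325.6) = 504.
After the shift, demand is Qd = 698.12 - 0.2P.
The new intersection has 226.68 = 0.3P, i.e. P = 755.6, Q = 547.
ΔP = 755.6 - 325.6 = 430.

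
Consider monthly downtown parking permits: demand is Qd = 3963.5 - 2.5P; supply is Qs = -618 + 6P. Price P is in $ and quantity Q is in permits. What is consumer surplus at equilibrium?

At equilibrium Qd = Qs, so 3963.5 - 2.5P = -618 + 6P; collecting terms, 4581.5 = 8.5P and P* = 539.
Plugging P* into demand: Q* = 3963.5 - 2.5(539) = 2616.
Demand choke price (Qd = 0): P = 3963.5/2.5 = 1585.4. Consumer surplus = ½ × (1585.4 - 539) × 2616 = 1368691.2.

Consumer surplus = 1368691.2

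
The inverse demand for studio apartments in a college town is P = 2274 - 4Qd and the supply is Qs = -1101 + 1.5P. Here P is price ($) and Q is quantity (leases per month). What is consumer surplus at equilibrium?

Solving each curve for Q: Qd = 568.5 - 0.25P.
At equilibrium Qd = Qs, so 568.5 - 0.25P = -1101 + 1.5P; collecting terms, 1669.5 = 1.75P and P* = 954.
Then Q* = 568.5 - 0.25(954) = 330.
Demand choke price (Qd = 0): P = 568.5/0.25 = 2274. Consumer surplus = ½ × (2274 - 954) × 330 = 217800.

Consumer surplus = 217800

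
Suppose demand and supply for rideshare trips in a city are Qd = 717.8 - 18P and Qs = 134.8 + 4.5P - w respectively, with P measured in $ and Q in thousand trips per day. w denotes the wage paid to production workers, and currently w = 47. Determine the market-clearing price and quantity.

P* = 28, Q* = 213.8

With w = 47, supply is Qs = 87.8 + 4.5P.
Equating demand and supply, 717.8 - 18P = 87.8 + 4.5P gives 22.5P = 630, so P* = 28.
Substitute back: Q* = 717.8 - 18(28) = 213.8.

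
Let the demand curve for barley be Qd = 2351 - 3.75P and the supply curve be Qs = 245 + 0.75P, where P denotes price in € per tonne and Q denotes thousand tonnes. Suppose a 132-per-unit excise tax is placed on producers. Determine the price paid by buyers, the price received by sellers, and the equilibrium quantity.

The tax drives a wedge P_b - P_s = 132. Substituting P_s = P_b - 132 into supply: Qs = 146 + 0.75P_b.
Market clearing requires 2351 - 3.75P_b = 146 + 0.75P_b; hence 2205 = 4.5P_b and P_b = 490.
So P_s = 358 and the quantity traded is Q = 2351 - 3.75(490) = 513.5.

P_b = 490, P_s = 358, Q = 513.5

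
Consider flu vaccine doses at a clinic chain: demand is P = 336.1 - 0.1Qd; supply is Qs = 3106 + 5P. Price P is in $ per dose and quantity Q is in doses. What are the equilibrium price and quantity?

P* = 17, Q* = 3191

Solving each curve for Q: Qd = 3361 - 10P.
Equating demand and supply, 3361 - 10P = 3106 + 5P gives 15P = 255, so P* = 17.
Then Q* = 3361 - 10(17) = 3191.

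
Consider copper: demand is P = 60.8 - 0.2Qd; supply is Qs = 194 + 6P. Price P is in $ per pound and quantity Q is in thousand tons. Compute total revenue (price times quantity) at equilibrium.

Total revenue = 2540

Inverting to quantity form: Qd = 304 - 5P.
Equating demand and supply, 304 - 5P = 194 + 6P gives 11P = 110, so P* = 10.
Substitute back: Q* = 304 - 5(10) = 254.
Total revenue = P* × Q* = 10 × 254 = 2540.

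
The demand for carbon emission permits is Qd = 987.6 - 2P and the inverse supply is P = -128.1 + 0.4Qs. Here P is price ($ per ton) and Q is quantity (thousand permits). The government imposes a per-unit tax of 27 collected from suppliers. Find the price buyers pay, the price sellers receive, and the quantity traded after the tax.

P_b = 163.3, P_s = 136.3, Q = 661

In direct form, Qs = 320.25 + 2.5P.
Suppliers keep P_s = P_b - 27 per unit, so supply in terms of the buyer price is Qs = 252.75 + 2.5P_b.
Equate demand and the shifted supply: 987.6 - 2P_b = 252.75 + 2.5P_b, giving 4.5P_b = 734.85, so P_b = 163.3.
Then P_s = 163.3 - 27 = 136.3 and Q = 987.6 - 2(163.3) = 661.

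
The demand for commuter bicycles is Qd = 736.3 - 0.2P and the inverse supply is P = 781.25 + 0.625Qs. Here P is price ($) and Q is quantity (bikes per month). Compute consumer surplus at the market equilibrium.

Consumer surplus = 664608.4

Solving each curve for Q: Qs = -1250 + 1.6P.
At equilibrium Qd = Qs, so 736.3 - 0.2P = -1250 + 1.6P; collecting terms, 1986.3 = 1.8P and P* = 1103.5.
From the demand curve, Q* = 736.3 - 0.2(1103.5) = 515.6.
Demand choke price (Qd = 0): P = 736.3/0.2 = 3681.5. Consumer surplus = ½ × (3681.5 - 1103.5) × 515.6 = 664608.4.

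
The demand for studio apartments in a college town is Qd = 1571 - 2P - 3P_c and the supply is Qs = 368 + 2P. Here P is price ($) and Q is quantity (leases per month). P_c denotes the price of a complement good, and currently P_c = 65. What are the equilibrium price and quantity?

P* = 252, Q* = 872

With P_c = 65, demand is Qd = 1376 - 2P.
Equating demand and supply, 1376 - 2P = 368 + 2P gives 4P = 1008, so P* = 252.
Substitute back: Q* = 1376 - 2(252) = 872.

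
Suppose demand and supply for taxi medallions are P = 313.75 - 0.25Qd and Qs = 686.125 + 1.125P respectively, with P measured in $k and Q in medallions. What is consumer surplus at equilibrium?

Consumer surplus = 82215.125

In direct form, Qd = 1255 - 4P.
The market clears where 1255 - 4P = 686.125 + 1.125P. Rearranging, 5.125P = 568.875, hence P* = 111.
Plugging P* into demand: Q* = 1255 - 4(111) = 811.
Demand choke price (Qd = 0): P = 1255/4 = 313.75. Consumer surplus = ½ × (313.75 - 111) × 811 = 82215.125.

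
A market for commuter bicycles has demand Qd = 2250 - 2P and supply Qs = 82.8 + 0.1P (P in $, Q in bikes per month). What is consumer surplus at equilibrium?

Consumer surplus = 8649

At equilibrium Qd = Qs, so 2250 - 2P = 82.8 + 0.1P; collecting terms, 2167.2 = 2.1P and P* = 1032.
Plugging P* into demand: Q* = 2250 - 2(1032) = 186.
Demand choke price (Qd = 0): P = 2250/2 = 1125. Consumer surplus = ½ × (1125 - 1032) × 186 = 8649.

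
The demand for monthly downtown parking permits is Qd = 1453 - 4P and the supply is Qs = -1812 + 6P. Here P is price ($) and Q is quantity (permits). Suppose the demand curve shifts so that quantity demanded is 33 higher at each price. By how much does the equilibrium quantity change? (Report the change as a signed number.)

ΔQ = 19.8

Set Qd = Qs: 1453 - 4P = -1812 + 6P, so 3265 = 10P and P* = 326.5.
Plugging P* into demand: Q* = 1453 - 4(326.5) = 147.
After the shift, demand is Qd = 1486 - 4P.
New equilibrium: 3298 = 10P, so P = 329.8 and Q = 166.8.
ΔQ = 166.8 - 147 = 19.8.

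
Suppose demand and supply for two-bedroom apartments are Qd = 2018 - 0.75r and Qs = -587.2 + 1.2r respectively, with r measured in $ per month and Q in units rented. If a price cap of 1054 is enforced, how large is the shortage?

Evaluating both curves at the ceiling price 1054 gives Qd = 1227.5, Qs = 677.6.
Shortage = Qd - Qs = 1227.5 - 677.6 = 549.9.

Shortage = 549.9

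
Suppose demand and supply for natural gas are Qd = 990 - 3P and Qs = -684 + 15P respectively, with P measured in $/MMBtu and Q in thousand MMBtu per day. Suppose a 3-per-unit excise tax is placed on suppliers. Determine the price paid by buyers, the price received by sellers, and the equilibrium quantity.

With a tax of 3 on suppliers, they supply based on the net price P_s = P_b - 3, so Qs = -729 + 15P_b.
Equate demand and the shifted supply: 990 - 3P_b = -729 + 15P_b, giving 18P_b = 1719, so P_b = 95.5.
Then P_s = 95.5 - 3 = 92.5 and Q = 990 - 3(95.5) = 703.5.

P_b = 95.5, P_s = 92.5, Q = 703.5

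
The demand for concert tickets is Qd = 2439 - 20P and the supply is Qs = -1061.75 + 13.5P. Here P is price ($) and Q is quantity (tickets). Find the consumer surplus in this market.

At equilibrium Qd = Qs, so 2439 - 20P = -1061.75 + 13.5P; collecting terms, 3500.75 = 33.5P and P* = 104.5.
Then Q* = 2439 - 20(104.5) = 349.
Demand choke price (Qd = 0): P = 2439/20 = 121.95. Consumer surplus = ½ × (121.95 - 104.5) × 349 = 3045.025.

Consumer surplus = 3045.025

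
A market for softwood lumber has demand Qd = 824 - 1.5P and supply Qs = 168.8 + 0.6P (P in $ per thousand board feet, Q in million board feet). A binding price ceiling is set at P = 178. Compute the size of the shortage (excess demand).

Evaluating both curves at the ceiling price 178 gives Qd = 557, Qs = 275.6.
Shortage = Qd - Qs = 557 - 275.6 = 281.4.

Shortage = 281.4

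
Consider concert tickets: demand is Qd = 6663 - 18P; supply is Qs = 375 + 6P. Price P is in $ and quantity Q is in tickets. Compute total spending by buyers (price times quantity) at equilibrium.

Total spending by buyers = 510114

The market clears where 6663 - 18P = 375 + 6P. Rearranging, 24P = 6288, hence P* = 262.
Plugging P* into demand: Q* = 6663 - 18(262) = 1947.
Total spending by buyers = P* × Q* = 262 × 1947 = 510114.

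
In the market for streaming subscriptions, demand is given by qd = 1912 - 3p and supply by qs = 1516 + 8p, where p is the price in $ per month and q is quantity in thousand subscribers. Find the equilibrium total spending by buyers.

Total spending by buyers = 64944

Equating demand and supply, 1912 - 3p = 1516 + 8p gives 11p = 396, so p* = 36.
Substitute back: q* = 1912 - 3(36) = 1804.
Total spending by buyers = p* × q* = 36 × 1804 = 64944.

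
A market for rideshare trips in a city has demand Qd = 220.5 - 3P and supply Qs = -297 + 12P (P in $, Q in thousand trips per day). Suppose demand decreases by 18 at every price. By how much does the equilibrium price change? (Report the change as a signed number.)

ΔP = -1.2

Equating demand and supply, 220.5 - 3P = -297 + 12P gives 15P = 517.5, so P* = 34.5.
Substitute back: Q* = 220.5 - 3(34.5) = 117.
After the shift, demand is Qd = 202.5 - 3P.
Re-solving, 15P = 499.5 gives P = 33.3 and Q = 102.6.
ΔP = 33.3 - 34.5 = -1.2.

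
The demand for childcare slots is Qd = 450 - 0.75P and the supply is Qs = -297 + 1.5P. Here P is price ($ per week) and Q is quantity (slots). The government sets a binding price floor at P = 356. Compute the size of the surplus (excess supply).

Evaluating both curves at the floor price 356 gives Qd = 183, Qs = 237.
Surplus = Qs - Qd = 237 - 183 = 54.

Surplus = 54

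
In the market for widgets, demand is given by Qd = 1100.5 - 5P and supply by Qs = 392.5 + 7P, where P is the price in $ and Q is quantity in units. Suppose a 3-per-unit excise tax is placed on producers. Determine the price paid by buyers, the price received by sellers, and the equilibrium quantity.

P_b = 60.75, P_s = 57.75, Q = 796.75

With a tax of 3 on producers, they supply based on the net price P_s = P_b - 3, so Qs = 371.5 + 7P_b.
Market clearing requires 1100.5 - 5P_b = 371.5 + 7P_b; hence 729 = 12P_b and P_b = 60.75.
Then P_s = 60.75 - 3 = 57.75 and Q = 1100.5 - 5(60.75) = 796.75.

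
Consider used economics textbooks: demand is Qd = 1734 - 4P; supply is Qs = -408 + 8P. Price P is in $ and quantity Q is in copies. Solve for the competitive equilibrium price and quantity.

P* = 178.5, Q* = 1020

Equating demand and supply, 1734 - 4P = -408 + 8P gives 12P = 2142, so P* = 178.5.
From the demand curve, Q* = 1734 - 4(178.5) = 1020.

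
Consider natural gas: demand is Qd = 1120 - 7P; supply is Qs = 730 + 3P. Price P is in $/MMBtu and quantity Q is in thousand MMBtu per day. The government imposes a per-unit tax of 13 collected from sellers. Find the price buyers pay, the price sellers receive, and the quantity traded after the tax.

P_b = 42.9, P_s = 29.9, Q = 819.7

With a tax of 13 on sellers, they supply based on the net price P_s = P_b - 13, so Qs = 691 + 3P_b.
Market clearing requires 1120 - 7P_b = 691 + 3P_b; hence 429 = 10P_b and P_b = 42.9.
Then P_s = 42.9 - 13 = 29.9 and Q = 1120 - 7(42.9) = 819.7.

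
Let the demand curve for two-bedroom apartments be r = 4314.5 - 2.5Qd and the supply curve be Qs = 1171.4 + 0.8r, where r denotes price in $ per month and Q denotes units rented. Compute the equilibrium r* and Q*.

r* = 462, Q* = 1541

Rewriting in direct form: Qd = 1725.8 - 0.4r.
Set Qd = Qs: 1725.8 - 0.4r = 1171.4 + 0.8r, so 554.4 = 1.2r and r* = 462.
Then Q* = 1725.8 - 0.4(462) = 1541.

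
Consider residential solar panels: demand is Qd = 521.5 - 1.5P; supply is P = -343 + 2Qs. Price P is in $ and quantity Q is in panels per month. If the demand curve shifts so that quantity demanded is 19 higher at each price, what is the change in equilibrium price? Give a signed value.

ΔP = 9.5

Rewriting in direct form: Qs = 171.5 + 0.5P.
At equilibrium Qd = Qs, so 521.5 - 1.5P = 171.5 + 0.5P; collecting terms, 350 = 2P and P* = 175.
Substitute back: Q* = 521.5 - 1.5(175) = 259.
After the shift, demand is Qd = 540.5 - 1.5P.
Re-solving, 2P = 369 gives P = 184.5 and Q = 263.75.
ΔP = 184.5 - 175 = 9.5.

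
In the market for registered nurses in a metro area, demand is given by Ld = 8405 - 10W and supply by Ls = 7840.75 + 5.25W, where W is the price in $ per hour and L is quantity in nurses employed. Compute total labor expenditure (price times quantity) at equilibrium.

Total labor expenditure = 297295

Set Ld = Ls: 8405 - 10W = 7840.75 + 5.25W, so 564.25 = 15.25W and W* = 37.
From the demand curve, L* = 8405 - 10(37) = 8035.
Total labor expenditure = W* × L* = 37 × 8035 = 297295.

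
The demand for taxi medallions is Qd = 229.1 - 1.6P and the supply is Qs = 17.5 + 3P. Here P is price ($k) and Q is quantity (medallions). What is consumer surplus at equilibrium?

The market clears where 229.1 - 1.6P = 17.5 + 3P. Rearranging, 4.6P = 211.6, hence P* = 46.
From the demand curve, Q* = 229.1 - 1.6(46) = 155.5.
Demand choke price (Qd = 0): P = 229.1/1.6 = 143.1875. Consumer surplus = ½ × (143.1875 - 46) × 155.5 = 7556.328125.

Consumer surplus = 7556.328125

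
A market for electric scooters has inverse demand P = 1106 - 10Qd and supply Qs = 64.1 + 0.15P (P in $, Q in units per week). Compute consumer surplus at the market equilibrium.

Consumer surplus = 42320

Rewriting in direct form: Qd = 110.6 - 0.1P.
The market clears where 110.6 - 0.1P = 64.1 + 0.15P. Rearranging, 0.25P = 46.5, hence P* = 186.
From the demand curve, Q* = 110.6 - 0.1(186) = 92.
Demand choke price (Qd = 0): P = 110.6/0.1 = 1106. Consumer surplus = ½ × (1106 - 186) × 92 = 42320.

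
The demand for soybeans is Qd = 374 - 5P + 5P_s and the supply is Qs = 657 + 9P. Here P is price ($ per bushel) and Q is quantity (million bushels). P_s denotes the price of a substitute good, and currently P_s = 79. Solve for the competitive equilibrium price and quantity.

P* = 8, Q* = 729

With P_s = 79, demand is Qd = 769 - 5P.
At equilibrium Qd = Qs, so 769 - 5P = 657 + 9P; collecting terms, 112 = 14P and P* = 8.
Then Q* = 769 - 5(8) = 729.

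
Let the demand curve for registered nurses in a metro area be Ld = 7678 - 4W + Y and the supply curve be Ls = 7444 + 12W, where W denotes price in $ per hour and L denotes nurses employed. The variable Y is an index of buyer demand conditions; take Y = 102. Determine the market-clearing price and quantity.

With Y = 102, demand is Ld = 7780 - 4W.
Set Ld = Ls: 7780 - 4W = 7444 + 12W, so 336 = 16W and W* = 21.
From the demand curve, L* = 7780 - 4(21) = 7696.

W* = 21, L* = 7696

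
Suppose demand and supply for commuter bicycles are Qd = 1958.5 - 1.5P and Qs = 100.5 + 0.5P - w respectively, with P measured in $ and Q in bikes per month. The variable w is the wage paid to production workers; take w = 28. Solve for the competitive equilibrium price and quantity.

With w = 28, supply is Qs = 72.5 + 0.5P.
Set Qd = Qs: 1958.5 - 1.5P = 72.5 + 0.5P, so 1886 = 2P and P* = 943.
Then Q* = 1958.5 - 1.5(943) = 544.

P* = 943, Q* = 544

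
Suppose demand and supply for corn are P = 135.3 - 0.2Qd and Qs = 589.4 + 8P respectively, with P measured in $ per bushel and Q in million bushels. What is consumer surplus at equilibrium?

Solving each curve for Q: Qd = 676.5 - 5P.
Equating demand and supply, 676.5 - 5P = 589.4 + 8P gives 13P = 87.1, so P* = 6.7.
Substitute back: Q* = 676.5 - 5(6.7) = 643.
Demand choke price (Qd = 0): P = 676.5/5 = 135.3. Consumer surplus = ½ × (135.3 - 6.7) × 643 = 41344.9.

Consumer surplus = 41344.9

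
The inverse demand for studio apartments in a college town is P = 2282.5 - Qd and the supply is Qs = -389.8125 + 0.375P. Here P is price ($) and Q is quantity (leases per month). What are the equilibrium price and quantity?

P* = 1943.5, Q* = 339

Inverting to quantity form: Qd = 2282.5 - P.
Equating demand and supply, 2282.5 - P = -389.8125 + 0.375P gives 1.375P = 2672.3125, so P* = 1943.5.
From the demand curve, Q* = 2282.5 - 1943.5 = 339.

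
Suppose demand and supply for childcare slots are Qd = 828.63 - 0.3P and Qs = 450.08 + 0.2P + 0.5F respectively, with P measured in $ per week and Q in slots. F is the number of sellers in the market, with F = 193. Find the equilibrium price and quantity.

P* = 564.1, Q* = 659.4

With F = 193, supply is Qs = 546.58 + 0.2P.
Set Qd = Qs: 828.63 - 0.3P = 546.58 + 0.2P, so 282.05 = 0.5P and P* = 564.1.
Plugging P* into demand: Q* = 828.63 - 0.3(564.1) = 659.4.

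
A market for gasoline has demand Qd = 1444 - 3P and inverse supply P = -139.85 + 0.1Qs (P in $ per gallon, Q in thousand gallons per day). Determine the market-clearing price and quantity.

In direct form, Qs = 1398.5 + 10P.
Equating demand and supply, 1444 - 3P = 1398.5 + 10P gives 13P = 45.5, so P* = 3.5.
Plugging P* into demand: Q* = 1444 - 3(3.5) = 1433.5.

P* = 3.5, Q* = 1433.5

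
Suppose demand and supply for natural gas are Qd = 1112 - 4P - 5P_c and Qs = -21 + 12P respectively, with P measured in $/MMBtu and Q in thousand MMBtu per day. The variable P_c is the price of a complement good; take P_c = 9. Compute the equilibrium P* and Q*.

P* = 68, Q* = 795

With P_c = 9, demand is Qd = 1067 - 4P.
Equating demand and supply, 1067 - 4P = -21 + 12P gives 16P = 1088, so P* = 68.
From the demand curve, Q* = 1067 - 4(68) = 795.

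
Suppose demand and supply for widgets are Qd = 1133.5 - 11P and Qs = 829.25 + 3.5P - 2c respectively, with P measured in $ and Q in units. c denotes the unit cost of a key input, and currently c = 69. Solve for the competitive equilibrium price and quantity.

With c = 69, supply is Qs = 691.25 + 3.5P.
The market clears where 1133.5 - 11P = 691.25 + 3.5P. Rearranging, 14.5P = 442.25, hence P* = 30.5.
Substitute back: Q* = 1133.5 - 11(30.5) = 798.

P* = 30.5, Q* = 798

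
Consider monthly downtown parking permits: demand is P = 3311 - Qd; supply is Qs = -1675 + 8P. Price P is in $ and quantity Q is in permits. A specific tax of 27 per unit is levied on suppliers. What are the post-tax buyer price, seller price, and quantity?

P_b = 578, P_s = 551, Q = 2733

Inverting to quantity form: Qd = 3311 - P.
Suppliers keep P_s = P_b - 27 per unit, so supply in terms of the buyer price is Qs = -1891 + 8P_b.
Market clearing requires 3311 - P_b = -1891 + 8P_b; hence 5202 = 9P_b and P_b = 578.
So P_s = 551 and the quantity traded is Q = 3311 - 578 = 2733.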